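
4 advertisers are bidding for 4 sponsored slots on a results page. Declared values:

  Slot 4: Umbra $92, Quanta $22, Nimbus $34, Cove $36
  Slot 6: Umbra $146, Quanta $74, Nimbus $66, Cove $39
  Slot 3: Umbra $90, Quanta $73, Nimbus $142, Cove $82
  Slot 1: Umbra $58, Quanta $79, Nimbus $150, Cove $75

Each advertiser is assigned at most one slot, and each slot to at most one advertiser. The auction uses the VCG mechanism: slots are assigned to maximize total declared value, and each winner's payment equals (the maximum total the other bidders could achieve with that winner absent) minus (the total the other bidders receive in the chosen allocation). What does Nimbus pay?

Efficient allocation: Umbra→Slot 6 ($146), Quanta→Slot 3 ($73), Nimbus→Slot 1 ($150), Cove→Slot 4 ($36); total welfare W = $405.
Nimbus receives Slot 1 at value $150, so the others get W − 150 = $255.
Without Nimbus: best allocation of the remaining 3 bidders over all 4 slots is Umbra→Slot 6 ($146), Quanta→Slot 1 ($79), Cove→Slot 3 ($82), total $307.
VCG payment = (others' best without Nimbus) − (others' welfare with Nimbus) = 307 − 255 = $52.

Nimbus pays $52.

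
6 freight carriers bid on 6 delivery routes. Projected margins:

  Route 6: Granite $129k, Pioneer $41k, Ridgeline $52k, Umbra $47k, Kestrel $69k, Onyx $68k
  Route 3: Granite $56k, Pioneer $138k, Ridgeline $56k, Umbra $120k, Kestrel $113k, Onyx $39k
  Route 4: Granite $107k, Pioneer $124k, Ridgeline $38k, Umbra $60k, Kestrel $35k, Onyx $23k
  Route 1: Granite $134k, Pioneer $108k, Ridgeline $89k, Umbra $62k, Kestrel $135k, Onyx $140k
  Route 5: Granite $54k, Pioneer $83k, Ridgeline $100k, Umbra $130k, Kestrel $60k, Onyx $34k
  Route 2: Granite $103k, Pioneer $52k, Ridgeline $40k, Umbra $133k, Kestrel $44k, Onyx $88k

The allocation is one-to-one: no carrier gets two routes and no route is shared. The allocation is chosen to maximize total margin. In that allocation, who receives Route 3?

Optimal: Granite→Route 6 ($129k), Pioneer→Route 4 ($124k), Ridgeline→Route 5 ($100k), Umbra→Route 2 ($133k), Kestrel→Route 3 ($113k), Onyx→Route 1 ($140k) — total 129+124+100+133+113+140 = $739k.
Max-entry greedy (repeatedly take the single best remaining cell) gives $675k, worse by 64.
Kestrel's own top route is Route 1 ($135k), but forcing Kestrel→Route 1 and reassigning the rest optimally gives only $696k — worse by 43.

Kestrel receives Route 3.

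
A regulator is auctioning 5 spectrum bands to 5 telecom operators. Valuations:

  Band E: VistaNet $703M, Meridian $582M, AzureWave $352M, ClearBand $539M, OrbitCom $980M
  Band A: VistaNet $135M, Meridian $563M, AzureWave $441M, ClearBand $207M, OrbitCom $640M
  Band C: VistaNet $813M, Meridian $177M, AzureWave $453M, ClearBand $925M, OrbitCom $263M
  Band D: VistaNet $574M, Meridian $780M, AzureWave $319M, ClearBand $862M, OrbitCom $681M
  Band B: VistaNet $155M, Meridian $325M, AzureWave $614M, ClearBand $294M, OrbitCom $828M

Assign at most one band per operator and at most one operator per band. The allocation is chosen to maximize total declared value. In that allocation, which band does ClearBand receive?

ClearBand receives Band D.

This is a one-to-one assignment (maximum-weight bipartite matching).
Optimal: VistaNet→Band C ($813M), Meridian→Band A ($563M), AzureWave→Band B ($614M), ClearBand→Band D ($862M), OrbitCom→Band E ($980M) — total 813+563+614+862+980 = $3832M.
Column-greedy (each band in turn goes to its best remaining operator) gives $3656M, worse by 176.
Next-best assignment: VistaNet→Band E, Meridian→Band D, AzureWave→Band A, ClearBand→Band C, OrbitCom→Band B = $3677M.
Swapping VistaNet↔Meridian (VistaNet→Band A $135M, Meridian→Band C $177M) loses 1064.
Every other assignment is strictly worse.
ClearBand's own top band is Band C ($925M), but forcing ClearBand→Band C and reassigning the rest optimally gives only $3677M — worse by 155.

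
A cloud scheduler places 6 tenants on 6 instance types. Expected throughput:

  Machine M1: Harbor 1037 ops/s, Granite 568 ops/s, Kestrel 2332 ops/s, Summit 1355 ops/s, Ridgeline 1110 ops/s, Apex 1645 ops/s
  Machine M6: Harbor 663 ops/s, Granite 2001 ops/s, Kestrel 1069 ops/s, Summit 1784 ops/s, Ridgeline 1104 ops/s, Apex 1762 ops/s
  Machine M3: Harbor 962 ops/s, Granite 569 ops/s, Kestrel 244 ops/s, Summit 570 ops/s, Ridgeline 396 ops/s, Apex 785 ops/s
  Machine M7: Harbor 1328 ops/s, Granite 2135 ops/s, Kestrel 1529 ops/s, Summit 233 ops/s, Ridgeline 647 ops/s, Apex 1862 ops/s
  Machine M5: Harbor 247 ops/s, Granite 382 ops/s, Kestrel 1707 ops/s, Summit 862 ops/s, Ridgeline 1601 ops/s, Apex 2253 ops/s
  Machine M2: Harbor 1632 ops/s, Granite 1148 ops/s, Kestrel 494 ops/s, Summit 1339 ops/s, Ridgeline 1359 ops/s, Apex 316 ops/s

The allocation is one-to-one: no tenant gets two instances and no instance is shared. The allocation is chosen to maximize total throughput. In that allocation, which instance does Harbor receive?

Harbor receives Machine M3.

This is the linear assignment problem.
Optimal: Harbor→Machine M3 (962 ops/s), Granite→Machine M7 (2135 ops/s), Kestrel→Machine M1 (2332 ops/s), Summit→Machine M6 (1784 ops/s), Ridgeline→Machine M2 (1359 ops/s), Apex→Machine M5 (2253 ops/s) — total 962+2135+2332+1784+1359+2253 = 10825 ops/s.
Max-entry greedy (repeatedly take the single best remaining cell) gives 10532 ops/s, worse by 293.
No other one-to-one assignment exceeds 10825 ops/s.
Harbor's own top instance is Machine M2 (1632 ops/s), but forcing Harbor→Machine M2 and reassigning the rest optimally gives only 10532 ops/s — worse by 293.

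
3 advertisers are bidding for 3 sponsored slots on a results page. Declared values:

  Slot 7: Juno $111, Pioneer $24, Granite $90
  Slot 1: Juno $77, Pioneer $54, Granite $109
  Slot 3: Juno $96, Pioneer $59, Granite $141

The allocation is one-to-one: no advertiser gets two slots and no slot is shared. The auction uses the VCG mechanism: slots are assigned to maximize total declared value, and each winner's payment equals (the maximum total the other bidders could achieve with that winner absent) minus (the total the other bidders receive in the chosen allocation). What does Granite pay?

Efficient allocation: Juno→Slot 7 ($111), Pioneer→Slot 1 ($54), Granite→Slot 3 ($141); total welfare W = $306.
Granite receives Slot 3 at value $141, so the others get W − 141 = $165.
Without Granite: best allocation of the remaining 2 bidders over all 3 slots is Juno→Slot 7 ($111), Pioneer→Slot 3 ($59), total $170.
VCG payment = (others' best without Granite) − (others' welfare with Granite) = 170 − 165 = $5.

Granite pays $5.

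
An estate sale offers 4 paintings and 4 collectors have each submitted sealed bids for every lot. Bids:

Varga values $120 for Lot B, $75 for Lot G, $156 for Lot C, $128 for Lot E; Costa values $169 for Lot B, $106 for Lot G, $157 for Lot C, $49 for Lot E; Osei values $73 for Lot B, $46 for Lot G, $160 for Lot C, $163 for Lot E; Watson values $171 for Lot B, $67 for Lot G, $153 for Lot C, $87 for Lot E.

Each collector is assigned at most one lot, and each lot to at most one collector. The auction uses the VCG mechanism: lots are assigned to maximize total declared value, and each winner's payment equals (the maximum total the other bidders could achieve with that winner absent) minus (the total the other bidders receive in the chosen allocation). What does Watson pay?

Watson pays $63.

Efficient allocation: Varga→Lot C ($156), Costa→Lot G ($106), Osei→Lot E ($163), Watson→Lot B ($171); total welfare W = $596.
Watson receives Lot B at value $171, so the others get W − 171 = $425.
Without Watson: best allocation of the remaining 3 bidders over all 4 lots is Varga→Lot C ($156), Costa→Lot B ($169), Osei→Lot E ($163), total $488.
VCG payment = (others' best without Watson) − (others' welfare with Watson) = 488 − 425 = $63.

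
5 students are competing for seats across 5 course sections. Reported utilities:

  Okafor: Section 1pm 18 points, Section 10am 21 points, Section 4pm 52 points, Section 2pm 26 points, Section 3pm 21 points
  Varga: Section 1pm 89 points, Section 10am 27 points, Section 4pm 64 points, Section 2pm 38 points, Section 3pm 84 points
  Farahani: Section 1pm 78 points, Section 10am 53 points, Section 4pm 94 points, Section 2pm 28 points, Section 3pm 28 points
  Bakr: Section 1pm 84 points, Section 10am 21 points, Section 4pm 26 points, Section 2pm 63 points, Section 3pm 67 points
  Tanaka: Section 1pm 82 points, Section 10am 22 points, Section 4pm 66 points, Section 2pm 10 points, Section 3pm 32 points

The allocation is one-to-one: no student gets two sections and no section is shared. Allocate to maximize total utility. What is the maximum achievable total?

Optimal: Okafor→Section 10am (21 points), Varga→Section 3pm (84 points), Farahani→Section 4pm (94 points), Bakr→Section 2pm (63 points), Tanaka→Section 1pm (82 points) — total 21+84+94+63+82 = 344 points.
Max-entry greedy (repeatedly take the single best remaining cell) gives 298 points, worse by 46.
Swapping Varga↔Okafor (Varga→Section 10am 27 points, Okafor→Section 3pm 21 points) loses 57.
No other one-to-one assignment exceeds 344 points.

Max total: 344 points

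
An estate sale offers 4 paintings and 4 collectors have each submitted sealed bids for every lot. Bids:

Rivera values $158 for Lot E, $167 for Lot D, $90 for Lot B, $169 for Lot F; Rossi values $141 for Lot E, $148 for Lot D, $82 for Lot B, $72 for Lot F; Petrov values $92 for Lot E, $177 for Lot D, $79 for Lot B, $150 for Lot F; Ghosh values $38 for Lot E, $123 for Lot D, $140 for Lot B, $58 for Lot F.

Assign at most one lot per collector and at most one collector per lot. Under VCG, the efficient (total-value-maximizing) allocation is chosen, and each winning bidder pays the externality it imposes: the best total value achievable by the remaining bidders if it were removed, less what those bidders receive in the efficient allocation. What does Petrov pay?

Efficient allocation: Rivera→Lot F ($169), Rossi→Lot E ($141), Petrov→Lot D ($177), Ghosh→Lot B ($140); total welfare W = $627.
Petrov receives Lot D at value $177, so the others get W − 177 = $450.
Without Petrov: best allocation of the remaining 3 bidders over all 4 lots is Rivera→Lot F ($169), Rossi→Lot D ($148), Ghosh→Lot B ($140), total $457.
VCG payment = (others' best without Petrov) − (others' welfare with Petrov) = 457 − 450 = $7.

Petrov pays $7.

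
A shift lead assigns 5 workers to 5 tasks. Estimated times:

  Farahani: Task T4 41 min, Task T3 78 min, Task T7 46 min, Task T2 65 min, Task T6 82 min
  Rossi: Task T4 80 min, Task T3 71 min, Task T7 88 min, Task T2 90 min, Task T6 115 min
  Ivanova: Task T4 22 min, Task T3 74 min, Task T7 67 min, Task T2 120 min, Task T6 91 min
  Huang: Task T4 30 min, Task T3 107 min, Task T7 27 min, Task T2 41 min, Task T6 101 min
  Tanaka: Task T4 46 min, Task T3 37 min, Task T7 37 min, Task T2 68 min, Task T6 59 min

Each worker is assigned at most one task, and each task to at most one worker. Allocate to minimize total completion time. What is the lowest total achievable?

Min total: 239 min

Optimal: Farahani→Task T7 (46 min), Rossi→Task T3 (71 min), Ivanova→Task T4 (22 min), Huang→Task T2 (41 min), Tanaka→Task T6 (59 min) — total 46+71+22+41+59 = 239 min.
Min-entry greedy (repeatedly take the single cheapest remaining cell) gives 266 min, worse by 27.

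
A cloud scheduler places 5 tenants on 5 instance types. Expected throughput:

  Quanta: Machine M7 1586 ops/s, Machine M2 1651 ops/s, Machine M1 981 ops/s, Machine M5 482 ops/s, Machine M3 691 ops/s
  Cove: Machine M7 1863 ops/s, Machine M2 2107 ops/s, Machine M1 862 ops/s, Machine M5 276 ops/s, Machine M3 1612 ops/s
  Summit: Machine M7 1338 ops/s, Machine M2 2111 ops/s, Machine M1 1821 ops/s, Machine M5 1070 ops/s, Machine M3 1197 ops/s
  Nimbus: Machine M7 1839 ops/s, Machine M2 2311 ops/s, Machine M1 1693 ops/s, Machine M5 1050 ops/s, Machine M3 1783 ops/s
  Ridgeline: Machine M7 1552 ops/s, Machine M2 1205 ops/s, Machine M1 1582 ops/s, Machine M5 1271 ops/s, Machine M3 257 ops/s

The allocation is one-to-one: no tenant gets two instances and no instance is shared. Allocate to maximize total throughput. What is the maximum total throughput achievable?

This is the linear assignment problem.
Optimal: Quanta→Machine M7 (1586 ops/s), Cove→Machine M3 (1612 ops/s), Summit→Machine M1 (1821 ops/s), Nimbus→Machine M2 (2311 ops/s), Ridgeline→Machine M5 (1271 ops/s) — total 1586+1612+1821+2311+1271 = 8601 ops/s.
Row-greedy (each tenant in turn takes its best remaining instance) gives 8389 ops/s, worse by 212.
No other one-to-one assignment exceeds 8601 ops/s.

Maximum total: 8601 ops/s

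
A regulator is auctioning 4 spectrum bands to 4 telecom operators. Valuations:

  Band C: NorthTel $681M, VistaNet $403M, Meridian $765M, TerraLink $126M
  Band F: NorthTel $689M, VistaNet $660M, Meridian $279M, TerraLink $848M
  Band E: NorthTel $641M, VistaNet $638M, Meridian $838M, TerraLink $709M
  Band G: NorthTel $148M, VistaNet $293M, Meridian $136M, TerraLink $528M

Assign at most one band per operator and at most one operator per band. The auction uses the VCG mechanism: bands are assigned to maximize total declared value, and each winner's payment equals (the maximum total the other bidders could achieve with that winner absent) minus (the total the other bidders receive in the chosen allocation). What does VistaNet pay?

Efficient allocation: NorthTel→Band C ($681M), VistaNet→Band F ($660M), Meridian→Band E ($838M), TerraLink→Band G ($528M); total welfare W = $2707M.
VistaNet receives Band F at value $660M, so the others get W − 660 = $2047M.
Without VistaNet: best allocation of the remaining 3 bidders over all 4 bands is NorthTel→Band C ($681M), Meridian→Band E ($838M), TerraLink→Band F ($848M), total $2367M.
VCG payment = (others' best without VistaNet) − (others' welfare with VistaNet) = 2367 − 2047 = $320M.

VistaNet pays $320M.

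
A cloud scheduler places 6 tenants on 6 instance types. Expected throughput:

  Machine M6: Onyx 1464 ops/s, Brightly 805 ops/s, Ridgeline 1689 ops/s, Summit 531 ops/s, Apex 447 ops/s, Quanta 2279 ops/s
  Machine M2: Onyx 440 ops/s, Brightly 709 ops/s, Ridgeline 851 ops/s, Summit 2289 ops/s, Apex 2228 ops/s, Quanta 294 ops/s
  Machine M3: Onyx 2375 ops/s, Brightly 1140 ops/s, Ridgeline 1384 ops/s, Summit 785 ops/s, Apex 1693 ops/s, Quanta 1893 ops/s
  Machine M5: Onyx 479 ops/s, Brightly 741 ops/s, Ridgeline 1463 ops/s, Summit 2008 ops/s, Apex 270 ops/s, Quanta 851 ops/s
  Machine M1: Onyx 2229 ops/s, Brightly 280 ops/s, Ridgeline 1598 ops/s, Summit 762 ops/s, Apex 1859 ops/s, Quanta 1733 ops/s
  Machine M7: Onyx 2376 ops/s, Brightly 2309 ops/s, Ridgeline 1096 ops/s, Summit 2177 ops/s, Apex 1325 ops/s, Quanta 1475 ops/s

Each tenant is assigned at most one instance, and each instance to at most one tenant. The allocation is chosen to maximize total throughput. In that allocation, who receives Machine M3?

This is a one-to-one assignment (maximum-weight bipartite matching).
Optimal: Onyx→Machine M3 (2375 ops/s), Brightly→Machine M7 (2309 ops/s), Ridgeline→Machine M1 (1598 ops/s), Summit→Machine M5 (2008 ops/s), Apex→Machine M2 (2228 ops/s), Quanta→Machine M6 (2279 ops/s) — total 2375+2309+1598+2008+2228+2279 = 12797 ops/s.
Max-entry greedy (repeatedly take the single best remaining cell) gives 11406 ops/s, worse by 1391.
Next-best assignment: Onyx→Machine M3, Brightly→Machine M7, Ridgeline→Machine M5, Summit→Machine M2, Apex→Machine M1, Quanta→Machine M6 = 12574 ops/s.
Swapping Ridgeline↔Brightly (Ridgeline→Machine M7 1096 ops/s, Brightly→Machine M1 280 ops/s) loses 2531.
Every other assignment is strictly worse.
Onyx's own top instance is Machine M7 (2376 ops/s), but forcing Onyx→Machine M7 and reassigning the rest optimally gives only 11629 ops/s — worse by 1168.

Onyx receives Machine M3.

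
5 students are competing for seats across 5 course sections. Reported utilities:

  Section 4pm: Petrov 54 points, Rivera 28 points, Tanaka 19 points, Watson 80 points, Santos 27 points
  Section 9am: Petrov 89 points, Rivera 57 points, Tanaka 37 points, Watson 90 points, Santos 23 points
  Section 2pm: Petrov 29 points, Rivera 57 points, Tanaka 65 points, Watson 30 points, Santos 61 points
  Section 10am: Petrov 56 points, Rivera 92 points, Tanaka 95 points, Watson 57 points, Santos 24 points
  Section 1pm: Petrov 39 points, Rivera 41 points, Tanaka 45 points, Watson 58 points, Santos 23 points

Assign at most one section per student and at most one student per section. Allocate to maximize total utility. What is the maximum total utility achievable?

Optimal: Petrov→Section 9am (89 points), Rivera→Section 10am (92 points), Tanaka→Section 1pm (45 points), Watson→Section 4pm (80 points), Santos→Section 2pm (61 points) — total 89+92+45+80+61 = 367 points.
Max-entry greedy (repeatedly take the single best remaining cell) gives 341 points, worse by 26.
Next-best assignment: Petrov→Section 9am, Rivera→Section 1pm, Tanaka→Section 10am, Watson→Section 4pm, Santos→Section 2pm = 366 points.
Swapping Petrov↔Tanaka (Petrov→Section 1pm 39 points, Tanaka→Section 9am 37 points) loses 58.

Max total: 367 points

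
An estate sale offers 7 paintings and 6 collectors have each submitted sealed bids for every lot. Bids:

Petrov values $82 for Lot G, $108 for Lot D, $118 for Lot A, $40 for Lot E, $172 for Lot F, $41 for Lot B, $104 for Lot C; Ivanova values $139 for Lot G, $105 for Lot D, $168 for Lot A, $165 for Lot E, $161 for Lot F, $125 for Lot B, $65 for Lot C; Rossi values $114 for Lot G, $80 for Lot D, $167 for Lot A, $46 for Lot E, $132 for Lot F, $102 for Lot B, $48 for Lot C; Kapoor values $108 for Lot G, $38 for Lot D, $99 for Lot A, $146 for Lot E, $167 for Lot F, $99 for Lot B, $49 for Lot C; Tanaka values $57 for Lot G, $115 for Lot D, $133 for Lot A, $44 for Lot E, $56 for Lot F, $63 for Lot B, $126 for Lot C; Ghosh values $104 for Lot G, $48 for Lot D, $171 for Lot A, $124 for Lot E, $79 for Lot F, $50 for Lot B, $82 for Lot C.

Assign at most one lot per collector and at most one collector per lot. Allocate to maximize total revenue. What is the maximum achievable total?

Max total: $856

This is a one-to-one assignment (maximum-weight bipartite matching).
Optimal: Petrov→Lot F ($172), Ivanova→Lot G ($139), Rossi→Lot B ($102), Kapoor→Lot E ($146), Tanaka→Lot C ($126), Ghosh→Lot A ($171) — total 172+139+102+146+126+171 = $856.
Max-entry greedy (repeatedly take the single best remaining cell) gives $847, worse by 9.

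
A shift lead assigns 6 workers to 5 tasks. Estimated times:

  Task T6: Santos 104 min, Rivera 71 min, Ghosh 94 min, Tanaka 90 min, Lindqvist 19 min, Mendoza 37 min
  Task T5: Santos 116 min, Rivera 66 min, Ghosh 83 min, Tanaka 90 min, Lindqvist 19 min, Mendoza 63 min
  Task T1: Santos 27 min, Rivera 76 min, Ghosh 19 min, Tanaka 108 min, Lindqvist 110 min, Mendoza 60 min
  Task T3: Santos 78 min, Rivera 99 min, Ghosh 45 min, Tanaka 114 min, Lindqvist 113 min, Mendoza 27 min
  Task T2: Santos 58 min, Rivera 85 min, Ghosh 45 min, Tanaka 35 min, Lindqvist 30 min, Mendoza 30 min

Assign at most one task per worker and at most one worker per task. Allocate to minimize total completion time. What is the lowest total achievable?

Minimum total: 163 min

Optimal: Mendoza→Task T6 (37 min), Lindqvist→Task T5 (19 min), Santos→Task T1 (27 min), Ghosh→Task T3 (45 min), Tanaka→Task T2 (35 min) — total 37+19+27+45+35 = 163 min.
Column-greedy (each task in turn goes to its cheapest remaining worker) gives 214 min, worse by 51.
Next-best assignment: Lindqvist→Task T6, Rivera→Task T5, Ghosh→Task T1, Mendoza→Task T3, Tanaka→Task T2 = 166 min.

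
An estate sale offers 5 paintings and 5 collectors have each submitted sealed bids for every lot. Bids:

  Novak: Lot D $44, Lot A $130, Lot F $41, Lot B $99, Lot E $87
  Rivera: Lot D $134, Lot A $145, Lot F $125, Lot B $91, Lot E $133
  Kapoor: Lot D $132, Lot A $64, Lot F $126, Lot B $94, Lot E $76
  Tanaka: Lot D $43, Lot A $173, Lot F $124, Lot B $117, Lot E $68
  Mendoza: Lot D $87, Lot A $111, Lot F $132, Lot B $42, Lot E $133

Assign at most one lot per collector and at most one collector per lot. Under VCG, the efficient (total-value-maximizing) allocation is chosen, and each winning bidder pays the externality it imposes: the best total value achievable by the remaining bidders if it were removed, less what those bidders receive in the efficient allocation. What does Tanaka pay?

Tanaka pays $31.

Efficient allocation: Novak→Lot B ($99), Rivera→Lot E ($133), Kapoor→Lot D ($132), Tanaka→Lot A ($173), Mendoza→Lot F ($132); total welfare W = $669.
Tanaka receives Lot A at value $173, so the others get W − 173 = $496.
Without Tanaka: best allocation of the remaining 4 bidders over all 5 lots is Novak→Lot A ($130), Rivera→Lot E ($133), Kapoor→Lot D ($132), Mendoza→Lot F ($132), total $527.
VCG payment = (others' best without Tanaka) − (others' welfare with Tanaka) = 527 − 496 = $31.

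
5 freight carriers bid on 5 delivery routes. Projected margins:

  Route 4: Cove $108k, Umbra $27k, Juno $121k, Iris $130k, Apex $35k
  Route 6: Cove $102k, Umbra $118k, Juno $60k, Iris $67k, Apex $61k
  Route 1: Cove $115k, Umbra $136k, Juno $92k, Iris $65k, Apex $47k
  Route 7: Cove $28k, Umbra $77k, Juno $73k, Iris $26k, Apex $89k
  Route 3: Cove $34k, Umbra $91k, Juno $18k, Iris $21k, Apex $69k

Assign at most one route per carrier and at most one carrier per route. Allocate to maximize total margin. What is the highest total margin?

Max total: $510k

This is the linear assignment problem.
Optimal: Cove→Route 6 ($102k), Umbra→Route 1 ($136k), Juno→Route 7 ($73k), Iris→Route 4 ($130k), Apex→Route 3 ($69k) — total 102+136+73+130+69 = $510k.
Max-entry greedy (repeatedly take the single best remaining cell) gives $475k, worse by 35.
Next-best assignment: Cove→Route 1, Umbra→Route 6, Juno→Route 7, Iris→Route 4, Apex→Route 3 = $505k.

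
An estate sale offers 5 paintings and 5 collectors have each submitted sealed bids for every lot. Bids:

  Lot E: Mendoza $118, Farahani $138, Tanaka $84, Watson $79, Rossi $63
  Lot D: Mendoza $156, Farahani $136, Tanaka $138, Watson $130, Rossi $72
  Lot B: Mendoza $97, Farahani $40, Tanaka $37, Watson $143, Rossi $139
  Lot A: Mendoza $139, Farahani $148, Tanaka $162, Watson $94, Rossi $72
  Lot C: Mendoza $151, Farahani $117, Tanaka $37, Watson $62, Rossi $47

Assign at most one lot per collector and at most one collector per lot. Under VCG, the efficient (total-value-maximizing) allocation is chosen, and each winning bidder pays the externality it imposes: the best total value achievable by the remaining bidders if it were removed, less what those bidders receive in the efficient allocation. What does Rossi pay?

Rossi pays $18.

Efficient allocation: Mendoza→Lot C ($151), Farahani→Lot E ($138), Tanaka→Lot A ($162), Watson→Lot D ($130), Rossi→Lot B ($139); total welfare W = $720.
Rossi receives Lot B at value $139, so the others get W − 139 = $581.
Without Rossi: best allocation of the remaining 4 bidders over all 5 lots is Mendoza→Lot D ($156), Farahani→Lot E ($138), Tanaka→Lot A ($162), Watson→Lot B ($143), total $599.
VCG payment = (others' best without Rossi) − (others' welfare with Rossi) = 599 − 581 = $18.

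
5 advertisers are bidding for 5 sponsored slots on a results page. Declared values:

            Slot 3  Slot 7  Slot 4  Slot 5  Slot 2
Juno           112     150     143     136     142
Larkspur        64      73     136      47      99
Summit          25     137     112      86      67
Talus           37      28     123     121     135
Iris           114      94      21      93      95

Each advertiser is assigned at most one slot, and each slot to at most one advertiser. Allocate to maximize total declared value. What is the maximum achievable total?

Max total: $658

This is the linear assignment problem.
Optimal: Juno→Slot 5 ($136), Larkspur→Slot 4 ($136), Summit→Slot 7 ($137), Talus→Slot 2 ($135), Iris→Slot 3 ($114) — total 136+136+137+135+114 = $658.
Row-greedy (each advertiser in turn takes its best remaining slot) gives $621, worse by 37.
Checked against all permutations: $658 is optimal.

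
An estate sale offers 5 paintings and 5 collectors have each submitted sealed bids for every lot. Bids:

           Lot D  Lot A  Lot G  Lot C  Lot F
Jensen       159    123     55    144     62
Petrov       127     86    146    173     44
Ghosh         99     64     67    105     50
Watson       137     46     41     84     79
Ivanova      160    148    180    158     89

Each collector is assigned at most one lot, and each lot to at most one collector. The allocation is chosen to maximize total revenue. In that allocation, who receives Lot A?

Jensen receives Lot A.

Optimal: Jensen→Lot A ($123), Petrov→Lot C ($173), Ghosh→Lot F ($50), Watson→Lot D ($137), Ivanova→Lot G ($180) — total 123+173+50+137+180 = $663.
Max-entry greedy (repeatedly take the single best remaining cell) gives $655, worse by 8.
Swapping Jensen↔Watson (Jensen→Lot D $159, Watson→Lot A $46) loses 55.
Jensen's own top lot is Lot D ($159), but forcing Jensen→Lot D and reassigning the rest optimally gives only $655 — worse by 8.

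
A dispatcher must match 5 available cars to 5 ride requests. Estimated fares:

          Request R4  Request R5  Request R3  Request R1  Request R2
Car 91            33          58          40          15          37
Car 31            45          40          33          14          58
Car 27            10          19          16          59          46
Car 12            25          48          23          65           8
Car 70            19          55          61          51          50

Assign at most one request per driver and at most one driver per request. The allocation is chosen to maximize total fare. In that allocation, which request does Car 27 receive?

Car 27 receives Request R2.

Treat this as an assignment problem: match each driver to one request.
Optimal: Car 91→Request R5 ($58), Car 31→Request R4 ($45), Car 27→Request R2 ($46), Car 12→Request R1 ($65), Car 70→Request R3 ($61) — total 58+45+46+65+61 = $275.
Max-entry greedy (repeatedly take the single best remaining cell) gives $252, worse by 23.
Swapping Car 91↔Car 31 (Car 91→Request R4 $33, Car 31→Request R5 $40) loses 30.
Checked against all permutations: $275 is optimal.
Car 27's own top request is Request R1 ($59), but forcing Car 27→Request R1 and reassigning the rest optimally gives only $261 — worse by 14.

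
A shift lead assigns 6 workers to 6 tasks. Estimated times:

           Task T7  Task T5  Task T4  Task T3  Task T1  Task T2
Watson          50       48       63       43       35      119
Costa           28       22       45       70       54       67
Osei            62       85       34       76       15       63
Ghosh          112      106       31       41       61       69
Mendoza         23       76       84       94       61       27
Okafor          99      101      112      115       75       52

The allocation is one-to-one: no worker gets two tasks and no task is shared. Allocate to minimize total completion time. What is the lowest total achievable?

Minimum total: 186 min

Optimal: Watson→Task T3 (43 min), Costa→Task T5 (22 min), Osei→Task T1 (15 min), Ghosh→Task T4 (31 min), Mendoza→Task T7 (23 min), Okafor→Task T2 (52 min) — total 43+22+15+31+23+52 = 186 min.
Row-greedy (each worker in turn takes its cheapest remaining task) gives 207 min, worse by 21.
Checked against all permutations: 186 min is optimal.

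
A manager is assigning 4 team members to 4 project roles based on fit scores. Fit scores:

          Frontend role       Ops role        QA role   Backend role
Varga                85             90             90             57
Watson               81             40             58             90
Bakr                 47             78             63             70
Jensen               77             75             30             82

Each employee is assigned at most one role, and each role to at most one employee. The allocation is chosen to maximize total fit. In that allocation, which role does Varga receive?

Varga receives QA role.

Optimal: Varga→QA role (90 pts), Watson→Backend role (90 pts), Bakr→Ops role (78 pts), Jensen→Frontend role (77 pts) — total 90+90+78+77 = 335 pts.
Row-greedy (each employee in turn takes its best remaining role) gives 320 pts, worse by 15.
Every other assignment is strictly worse.
Varga's own top role is Ops role (90 pts), but forcing Varga→Ops role and reassigning the rest optimally gives only 320 pts — worse by 15.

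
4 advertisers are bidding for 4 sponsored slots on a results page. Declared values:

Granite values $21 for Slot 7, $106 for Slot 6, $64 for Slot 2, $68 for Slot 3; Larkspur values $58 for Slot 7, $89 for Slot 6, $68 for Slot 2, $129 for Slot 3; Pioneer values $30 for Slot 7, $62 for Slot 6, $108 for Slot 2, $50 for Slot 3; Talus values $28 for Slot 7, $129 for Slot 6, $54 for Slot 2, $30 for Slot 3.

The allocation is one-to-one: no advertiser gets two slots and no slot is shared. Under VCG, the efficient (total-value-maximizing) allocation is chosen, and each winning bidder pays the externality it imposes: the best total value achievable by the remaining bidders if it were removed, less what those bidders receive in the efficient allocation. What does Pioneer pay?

Efficient allocation: Granite→Slot 7 ($21), Larkspur→Slot 3 ($129), Pioneer→Slot 2 ($108), Talus→Slot 6 ($129); total welfare W = $387.
Pioneer receives Slot 2 at value $108, so the others get W − 108 = $279.
Without Pioneer: best allocation of the remaining 3 bidders over all 4 slots is Granite→Slot 2 ($64), Larkspur→Slot 3 ($129), Talus→Slot 6 ($129), total $322.
VCG payment = (others' best without Pioneer) − (others' welfare with Pioneer) = 322 − 279 = $43.

Pioneer pays $43.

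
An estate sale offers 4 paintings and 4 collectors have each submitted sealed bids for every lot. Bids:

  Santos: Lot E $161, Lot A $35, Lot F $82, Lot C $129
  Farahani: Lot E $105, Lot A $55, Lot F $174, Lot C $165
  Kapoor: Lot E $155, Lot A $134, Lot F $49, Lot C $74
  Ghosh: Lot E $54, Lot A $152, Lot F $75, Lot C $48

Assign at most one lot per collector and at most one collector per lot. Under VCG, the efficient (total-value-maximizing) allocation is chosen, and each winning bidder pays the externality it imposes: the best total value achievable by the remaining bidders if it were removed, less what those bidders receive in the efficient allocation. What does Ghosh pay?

Efficient allocation: Santos→Lot C ($129), Farahani→Lot F ($174), Kapoor→Lot E ($155), Ghosh→Lot A ($152); total welfare W = $610.
Ghosh receives Lot A at value $152, so the others get W − 152 = $458.
Without Ghosh: best allocation of the remaining 3 bidders over all 4 lots is Santos→Lot E ($161), Farahani→Lot F ($174), Kapoor→Lot A ($134), total $469.
VCG payment = (others' best without Ghosh) − (others' welfare with Ghosh) = 469 − 458 = $11.

Ghosh pays $11.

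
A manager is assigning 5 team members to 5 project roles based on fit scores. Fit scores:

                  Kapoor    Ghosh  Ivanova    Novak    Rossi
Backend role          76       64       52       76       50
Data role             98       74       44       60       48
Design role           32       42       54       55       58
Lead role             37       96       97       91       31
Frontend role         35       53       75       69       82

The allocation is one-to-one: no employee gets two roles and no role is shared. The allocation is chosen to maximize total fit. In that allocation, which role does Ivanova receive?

Ivanova receives Design role.

Optimal: Kapoor→Data role (98 pts), Ghosh→Lead role (96 pts), Ivanova→Design role (54 pts), Novak→Backend role (76 pts), Rossi→Frontend role (82 pts) — total 98+96+54+76+82 = 406 pts.
Ivanova's own top role is Lead role (97 pts), but forcing Ivanova→Lead role and reassigning the rest optimally gives only 396 pts — worse by 10.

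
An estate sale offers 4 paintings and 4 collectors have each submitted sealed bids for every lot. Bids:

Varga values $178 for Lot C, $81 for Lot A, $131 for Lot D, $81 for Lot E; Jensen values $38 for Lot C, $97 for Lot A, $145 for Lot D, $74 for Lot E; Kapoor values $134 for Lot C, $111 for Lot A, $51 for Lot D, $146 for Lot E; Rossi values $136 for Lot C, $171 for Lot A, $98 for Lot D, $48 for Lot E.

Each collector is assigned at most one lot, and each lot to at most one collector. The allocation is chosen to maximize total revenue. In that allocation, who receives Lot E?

This is a one-to-one assignment (maximum-weight bipartite matching).
Optimal: Varga→Lot C ($178), Jensen→Lot D ($145), Kapoor→Lot E ($146), Rossi→Lot A ($171) — total 178+145+146+171 = $640.
Swapping Rossi↔Varga (Rossi→Lot C $136, Varga→Lot A $81) loses 132.

Kapoor receives Lot E.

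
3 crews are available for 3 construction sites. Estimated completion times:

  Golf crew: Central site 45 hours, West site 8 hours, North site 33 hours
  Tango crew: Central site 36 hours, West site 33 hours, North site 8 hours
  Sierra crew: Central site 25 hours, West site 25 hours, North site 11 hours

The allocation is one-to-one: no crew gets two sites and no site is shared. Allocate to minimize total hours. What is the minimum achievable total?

Minimum total: 41 hours

This is the linear assignment problem.
Optimal: Golf crew→West site (8 hours), Tango crew→North site (8 hours), Sierra crew→Central site (25 hours) — total 8+8+25 = 41 hours.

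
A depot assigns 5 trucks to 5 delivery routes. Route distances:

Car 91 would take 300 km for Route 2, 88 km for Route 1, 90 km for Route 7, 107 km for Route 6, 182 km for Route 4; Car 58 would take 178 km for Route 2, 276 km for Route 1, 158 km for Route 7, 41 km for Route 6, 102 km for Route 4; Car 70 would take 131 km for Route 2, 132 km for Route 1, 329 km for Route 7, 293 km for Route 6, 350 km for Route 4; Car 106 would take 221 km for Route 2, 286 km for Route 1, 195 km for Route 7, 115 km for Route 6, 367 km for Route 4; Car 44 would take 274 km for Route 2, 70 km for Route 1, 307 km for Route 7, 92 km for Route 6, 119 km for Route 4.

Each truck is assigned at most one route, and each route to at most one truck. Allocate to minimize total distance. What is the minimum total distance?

Optimal: Car 91→Route 7 (90 km), Car 58→Route 4 (102 km), Car 70→Route 2 (131 km), Car 106→Route 6 (115 km), Car 44→Route 1 (70 km) — total 90+102+131+115+70 = 508 km.
Row-greedy (each truck in turn takes its cheapest remaining route) gives 574 km, worse by 66.
Next-best assignment: Car 91→Route 1, Car 58→Route 6, Car 70→Route 2, Car 106→Route 7, Car 44→Route 4 = 574 km.

Minimum total: 508 km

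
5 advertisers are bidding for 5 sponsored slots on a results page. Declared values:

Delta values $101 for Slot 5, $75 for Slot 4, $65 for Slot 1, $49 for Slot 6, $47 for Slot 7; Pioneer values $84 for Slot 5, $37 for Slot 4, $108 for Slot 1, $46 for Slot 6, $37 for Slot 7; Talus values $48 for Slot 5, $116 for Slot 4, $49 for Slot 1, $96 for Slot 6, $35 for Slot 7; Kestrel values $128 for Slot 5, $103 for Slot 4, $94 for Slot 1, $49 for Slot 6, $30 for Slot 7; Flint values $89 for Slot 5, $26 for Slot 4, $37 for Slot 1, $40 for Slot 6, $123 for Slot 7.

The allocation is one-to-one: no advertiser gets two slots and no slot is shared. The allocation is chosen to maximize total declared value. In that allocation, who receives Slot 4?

Kestrel receives Slot 4.

This is a one-to-one assignment (maximum-weight bipartite matching).
Optimal: Delta→Slot 5 ($101), Pioneer→Slot 1 ($108), Talus→Slot 6 ($96), Kestrel→Slot 4 ($103), Flint→Slot 7 ($123) — total 101+108+96+103+123 = $531.
Every other assignment is strictly worse.
Kestrel's own top slot is Slot 5 ($128), but forcing Kestrel→Slot 5 and reassigning the rest optimally gives only $530 — worse by 1.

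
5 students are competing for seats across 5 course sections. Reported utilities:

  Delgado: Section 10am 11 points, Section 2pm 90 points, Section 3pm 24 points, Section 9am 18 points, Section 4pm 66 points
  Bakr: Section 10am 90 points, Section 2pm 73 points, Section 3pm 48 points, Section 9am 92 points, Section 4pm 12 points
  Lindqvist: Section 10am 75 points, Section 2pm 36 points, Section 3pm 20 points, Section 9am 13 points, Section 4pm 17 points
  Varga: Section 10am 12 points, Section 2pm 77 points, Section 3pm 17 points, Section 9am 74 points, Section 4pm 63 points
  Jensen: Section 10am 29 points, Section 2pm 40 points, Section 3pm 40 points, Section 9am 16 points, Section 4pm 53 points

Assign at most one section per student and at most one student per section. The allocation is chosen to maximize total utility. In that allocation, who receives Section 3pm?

Optimal: Delgado→Section 2pm (90 points), Bakr→Section 9am (92 points), Lindqvist→Section 10am (75 points), Varga→Section 4pm (63 points), Jensen→Section 3pm (40 points) — total 90+92+75+63+40 = 360 points.
Column-greedy (each section in turn goes to its best remaining student) gives 311 points, worse by 49.
Next-best assignment: Delgado→Section 4pm, Bakr→Section 9am, Lindqvist→Section 10am, Varga→Section 2pm, Jensen→Section 3pm = 350 points.
Swapping Varga↔Delgado (Varga→Section 2pm 77 points, Delgado→Section 4pm 66 points) loses 10.
Every other assignment is strictly worse.
Jensen's own top section is Section 4pm (53 points), but forcing Jensen→Section 4pm and reassigning the rest optimally gives only 340 points — worse by 20.

Jensen receives Section 3pm.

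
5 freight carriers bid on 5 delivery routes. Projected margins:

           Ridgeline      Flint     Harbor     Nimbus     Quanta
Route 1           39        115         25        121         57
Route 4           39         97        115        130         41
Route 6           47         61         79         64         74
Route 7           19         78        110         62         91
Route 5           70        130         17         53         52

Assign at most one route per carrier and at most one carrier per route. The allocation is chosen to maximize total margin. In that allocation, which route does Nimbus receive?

Optimal: Ridgeline→Route 6 ($47k), Flint→Route 5 ($130k), Harbor→Route 4 ($115k), Nimbus→Route 1 ($121k), Quanta→Route 7 ($91k) — total 47+130+115+121+91 = $504k.
Column-greedy (each route in turn goes to its best remaining carrier) gives $458k, worse by 46.
Next-best assignment: Ridgeline→Route 5, Flint→Route 1, Harbor→Route 7, Nimbus→Route 4, Quanta→Route 6 = $499k.
Every other assignment is strictly worse.
Nimbus's own top route is Route 4 ($130k), but forcing Nimbus→Route 4 and reassigning the rest optimally gives only $499k — worse by 5.

Nimbus receives Route 1.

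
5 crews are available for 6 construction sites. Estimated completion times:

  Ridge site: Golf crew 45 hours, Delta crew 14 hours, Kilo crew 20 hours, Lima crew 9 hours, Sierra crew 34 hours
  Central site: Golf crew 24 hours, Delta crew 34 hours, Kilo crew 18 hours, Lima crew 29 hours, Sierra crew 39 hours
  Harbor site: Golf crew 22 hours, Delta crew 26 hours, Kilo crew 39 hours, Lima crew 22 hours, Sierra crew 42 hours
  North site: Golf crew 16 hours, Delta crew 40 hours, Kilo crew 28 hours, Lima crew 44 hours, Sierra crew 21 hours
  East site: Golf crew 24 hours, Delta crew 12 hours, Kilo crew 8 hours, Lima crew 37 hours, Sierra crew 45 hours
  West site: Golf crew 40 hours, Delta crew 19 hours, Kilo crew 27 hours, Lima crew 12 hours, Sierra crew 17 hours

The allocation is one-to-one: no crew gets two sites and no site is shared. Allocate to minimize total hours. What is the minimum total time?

Optimal: Golf crew→North site (16 hours), Delta crew→East site (12 hours), Kilo crew→Central site (18 hours), Lima crew→Ridge site (9 hours), Sierra crew→West site (17 hours) — total 16+12+18+9+17 = 72 hours.
Column-greedy (each site in turn goes to its cheapest remaining crew) gives 82 hours, worse by 10.
Next-best assignment: Golf crew→North site, Delta crew→Harbor site, Kilo crew→East site, Lima crew→Ridge site, Sierra crew→West site = 76 hours.

Minimum total: 72 hours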